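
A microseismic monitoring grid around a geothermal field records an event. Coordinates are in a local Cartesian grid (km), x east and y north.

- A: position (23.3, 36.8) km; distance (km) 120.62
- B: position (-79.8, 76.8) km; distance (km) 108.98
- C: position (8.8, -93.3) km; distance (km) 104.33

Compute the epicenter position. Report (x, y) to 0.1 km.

Circle about each station: (x − 23.3)² + (y − 36.8)² = 120.62²; (x + 79.8)² + (y − 76.8)² = 108.98²; (x − 8.8)² + (y + 93.3)² = 104.33².
Subtracting pairs of circle equations eliminates x²+y² and gives linear equations (the radical axes):
-206.2 x + 80.0 y = 13041.69
-29.0 x − 260.2 y = 10549.64
Solving the 2×2 system: x ≈ -75.7, y ≈ -32.1 km.

(-75.7, -32.1)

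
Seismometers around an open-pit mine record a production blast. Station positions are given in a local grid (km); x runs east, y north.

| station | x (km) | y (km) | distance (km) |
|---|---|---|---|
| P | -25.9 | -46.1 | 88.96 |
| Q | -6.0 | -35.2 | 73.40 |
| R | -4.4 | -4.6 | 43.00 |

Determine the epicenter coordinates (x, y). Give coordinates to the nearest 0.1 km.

Circle about each station: (x + 25.9)² + (y + 46.1)² = 88.96²; (x + 6.0)² + (y + 35.2)² = 73.40²; (x + 4.4)² + (y + 4.6)² = 43.00².
Subtracting the P equation from the Q and R equations removes the quadratic terms:
39.8 x + 21.8 y = 1005.34
43.0 x + 83.0 y = 3309.38
Solving the 2×2 system: x ≈ 4.8, y ≈ 37.4 km.
Check against P (with the unrounded x, y): √((x + 25.9)²+(y + 46.1)²) = 88.95 ≈ 88.96 km. ✓

4.8 km east, 37.4 km north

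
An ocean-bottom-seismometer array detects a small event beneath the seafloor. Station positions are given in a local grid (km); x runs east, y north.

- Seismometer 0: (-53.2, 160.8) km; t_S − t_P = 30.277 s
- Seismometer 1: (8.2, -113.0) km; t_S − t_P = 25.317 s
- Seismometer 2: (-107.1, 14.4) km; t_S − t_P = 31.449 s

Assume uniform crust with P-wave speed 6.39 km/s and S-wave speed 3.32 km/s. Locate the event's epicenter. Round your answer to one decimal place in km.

Distance from S−P lag: d = Δt · v_P v_S / (v_P − v_S) = Δt · (6.39·3.32)/(6.39−3.32) ≈ 6.9104·Δt.
So d_Seismometer 0 = 209.22, d_Seismometer 1 = 174.95, d_Seismometer 2 = 217.32 km.
Circle about each station: (x + 53.2)² + (y − 160.8)² = 209.22²; (x − 8.2)² + (y + 113.0)² = 174.95²; (x + 107.1)² + (y − 14.4)² = 217.32².
Subtracting the Seismometer 0 equation from the Seismometer 1 and Seismometer 2 equations removes the quadratic terms:
122.8 x − 547.6 y = -2685.13
-107.8 x − 292.8 y = -20464.08
Solving the 2×2 system: x ≈ 109.7, y ≈ 29.5 km.
Check against Seismometer 0 (with the unrounded x, y): √((x + 53.2)²+(y − 160.8)²) = 209.22 ≈ 209.22 km. ✓

(109.7, 29.5)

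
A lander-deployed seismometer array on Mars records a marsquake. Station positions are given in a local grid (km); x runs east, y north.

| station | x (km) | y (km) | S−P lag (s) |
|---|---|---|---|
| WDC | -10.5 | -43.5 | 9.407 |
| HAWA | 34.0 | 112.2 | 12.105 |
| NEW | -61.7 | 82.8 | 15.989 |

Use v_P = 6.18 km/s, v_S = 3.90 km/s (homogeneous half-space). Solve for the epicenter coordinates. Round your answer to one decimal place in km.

(81.8, -6.5)

Distance from S−P lag: d = Δt · v_P v_S / (v_P − v_S) = Δt · (6.18·3.90)/(6.18−3.90) ≈ 10.5711·Δt.
So d_WDC = 99.44, d_HAWA = 127.96, d_NEW = 169.02 km.
Circle about each station: (x + 10.5)² + (y + 43.5)² = 99.44²; (x − 34.0)² + (y − 112.2)² = 127.96²; (x + 61.7)² + (y − 82.8)² = 169.02².
Subtracting the WDC equation from the HAWA and NEW equations removes the quadratic terms:
89.0 x + 311.4 y = 5256.89
-102.4 x + 252.6 y = -10019.22
Solving the 2×2 system: x ≈ 81.8, y ≈ -6.5 km.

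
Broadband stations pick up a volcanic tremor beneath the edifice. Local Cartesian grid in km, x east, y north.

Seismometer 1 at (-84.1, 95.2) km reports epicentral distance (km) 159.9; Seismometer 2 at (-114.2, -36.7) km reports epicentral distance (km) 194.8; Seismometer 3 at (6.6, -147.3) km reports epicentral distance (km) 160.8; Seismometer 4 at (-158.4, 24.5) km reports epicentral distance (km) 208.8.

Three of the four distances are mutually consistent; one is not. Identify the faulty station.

Seismometer 2

Solve using three stations at a time. Using Seismometer 1, Seismometer 3, Seismometer 4 (subtract circle equations pairwise → linear system) gives (x, y) ≈ (49.8, 7.6).
Distances from that point to each station vs reported:
  Seismometer 1: calculated 159.9 vs reported 159.9 → residual 0.0 km
  Seismometer 2: calculated 169.8 vs reported 194.8 → residual 25.0 km
  Seismometer 3: calculated 160.8 vs reported 160.8 → residual 0.0 km
  Seismometer 4: calculated 208.8 vs reported 208.8 → residual 0.0 km
Seismometer 1, Seismometer 3, Seismometer 4 are mutually consistent (residuals ≈ 0); Seismometer 2 is off by 25.0 km.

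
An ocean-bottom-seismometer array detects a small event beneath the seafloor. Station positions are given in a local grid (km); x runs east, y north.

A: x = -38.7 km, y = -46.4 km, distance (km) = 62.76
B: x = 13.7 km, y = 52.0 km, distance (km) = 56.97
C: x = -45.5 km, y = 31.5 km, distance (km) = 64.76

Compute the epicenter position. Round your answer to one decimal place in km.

Circle about each station: (x + 38.7)² + (y + 46.4)² = 62.76²; (x − 13.7)² + (y − 52.0)² = 56.97²; (x + 45.5)² + (y − 31.5)² = 64.76².
Subtracting pairs of circle equations eliminates x²+y² and gives linear equations (the radical axes):
104.8 x + 196.8 y = -65.72
-13.6 x + 155.8 y = -843.19
Solving the 2×2 system: x ≈ 8.2, y ≈ -4.7 km.

x ≈ 8.2 km, y ≈ -4.7 km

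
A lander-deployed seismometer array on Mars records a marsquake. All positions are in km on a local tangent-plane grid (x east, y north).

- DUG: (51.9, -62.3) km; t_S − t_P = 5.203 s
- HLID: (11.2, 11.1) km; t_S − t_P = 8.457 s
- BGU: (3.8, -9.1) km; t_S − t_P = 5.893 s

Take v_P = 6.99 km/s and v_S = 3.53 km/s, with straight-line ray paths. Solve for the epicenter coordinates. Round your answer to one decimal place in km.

x ≈ 17.3 km, y ≈ -48.9 km

Distance from S−P lag: d = Δt · v_P v_S / (v_P − v_S) = Δt · (6.99·3.53)/(6.99−3.53) ≈ 7.1314·Δt.
So d_DUG = 37.10, d_HLID = 60.31, d_BGU = 42.03 km.
Circle about each station: (x − 51.9)² + (y + 62.3)² = 37.10²; (x − 11.2)² + (y − 11.1)² = 60.31²; (x − 3.8)² + (y + 9.1)² = 42.03².
Subtracting pairs of circle equations eliminates x²+y² and gives linear equations (the radical axes):
-81.4 x + 146.8 y = -8587.14
-96.2 x + 106.4 y = -6867.76
Solving the 2×2 system: x ≈ 17.3, y ≈ -48.9 km.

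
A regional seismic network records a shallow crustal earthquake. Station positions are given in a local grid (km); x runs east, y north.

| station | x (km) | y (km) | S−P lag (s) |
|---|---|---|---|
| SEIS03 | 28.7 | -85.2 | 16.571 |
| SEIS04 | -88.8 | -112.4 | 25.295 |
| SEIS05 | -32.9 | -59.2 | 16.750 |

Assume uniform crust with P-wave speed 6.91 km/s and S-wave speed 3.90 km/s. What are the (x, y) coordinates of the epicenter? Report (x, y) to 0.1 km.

Distance from S−P lag: d = Δt · v_P v_S / (v_P − v_S) = Δt · (6.91·3.90)/(6.91−3.90) ≈ 8.9532·Δt.
So d_SEIS03 = 148.36, d_SEIS04 = 226.47, d_SEIS05 = 149.97 km.
Circle about each station: (x − 28.7)² + (y + 85.2)² = 148.36²; (x + 88.8)² + (y + 112.4)² = 226.47²; (x + 32.9)² + (y + 59.2)² = 149.97².
Subtracting the SEIS03 equation from the SEIS04 and SEIS05 equations removes the quadratic terms:
-235.0 x − 54.4 y = -16841.50
-123.2 x + 52.0 y = -3975.99
Solving the 2×2 system: x ≈ 57.7, y ≈ 60.3 km.

(57.7, 60.3)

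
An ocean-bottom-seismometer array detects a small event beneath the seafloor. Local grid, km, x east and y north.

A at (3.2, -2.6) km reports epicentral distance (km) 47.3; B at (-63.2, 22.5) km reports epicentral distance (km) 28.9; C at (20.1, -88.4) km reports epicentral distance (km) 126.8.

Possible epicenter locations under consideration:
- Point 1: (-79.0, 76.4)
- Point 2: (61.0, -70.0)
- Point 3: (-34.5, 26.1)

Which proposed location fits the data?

For each candidate, compare |candidate − station| to the reported distance:
Point 1: residuals A 66.7, B 27.3, C 65.5 → max 66.7 km
Point 2: residuals A 41.5, B 126.0, C 82.0 → max 126.0 km
Point 3: residuals A 0.1, B 0.0, C 0.1 → max 0.1 km
Only Point 3 has all residuals ≈ 0.

Point 3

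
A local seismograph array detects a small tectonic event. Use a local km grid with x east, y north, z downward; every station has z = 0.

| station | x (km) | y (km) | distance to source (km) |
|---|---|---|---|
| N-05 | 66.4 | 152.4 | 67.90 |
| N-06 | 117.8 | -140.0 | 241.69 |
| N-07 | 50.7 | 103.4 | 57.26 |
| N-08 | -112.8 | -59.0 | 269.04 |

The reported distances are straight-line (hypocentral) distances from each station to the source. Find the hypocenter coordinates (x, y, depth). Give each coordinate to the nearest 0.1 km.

(102.9, 100.1, 23.3)

Each station gives a sphere (x−x_i)² + (y−y_i)² + z² = d_i² (stations at z=0).
Subtracting the N-05 sphere from N-06 and N-07: z² cancels, leaving linear equations in x and y:
102.8 x − 584.8 y = -47961.53
-31.4 x − 98.0 y = -13040.97
Solving: x ≈ 102.898, y ≈ 100.102 km (keep extra digits for the depth step; rounded: 102.9, 100.1).
Then from the N-05 sphere: z² = 67.90² − (x − 66.4)² − (y − 152.4)² with x = 102.898, y = 100.102, so z ≈ 23.307 ≈ 23.3 km.
Check against N-08 (with the unrounded solution): distance 269.04 ≈ 269.04 km. ✓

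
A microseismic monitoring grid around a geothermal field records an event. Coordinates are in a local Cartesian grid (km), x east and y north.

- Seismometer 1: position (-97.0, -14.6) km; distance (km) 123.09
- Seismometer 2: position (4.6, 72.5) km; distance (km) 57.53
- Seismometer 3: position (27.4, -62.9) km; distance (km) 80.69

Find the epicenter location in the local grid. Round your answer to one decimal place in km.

Circle about each station: (x + 97.0)² + (y + 14.6)² = 123.09²; (x − 4.6)² + (y − 72.5)² = 57.53²; (x − 27.4)² + (y + 62.9)² = 80.69².
Subtracting pairs of circle equations eliminates x²+y² and gives linear equations (the radical axes):
203.2 x + 174.2 y = 7496.70
248.8 x − 96.6 y = 3725.28
Solving the 2×2 system: x ≈ 21.8, y ≈ 17.6 km.
Check against Seismometer 1 (with the unrounded x, y): √((x + 97.0)²+(y + 14.6)²) = 123.09 ≈ 123.09 km. ✓

(21.8, 17.6)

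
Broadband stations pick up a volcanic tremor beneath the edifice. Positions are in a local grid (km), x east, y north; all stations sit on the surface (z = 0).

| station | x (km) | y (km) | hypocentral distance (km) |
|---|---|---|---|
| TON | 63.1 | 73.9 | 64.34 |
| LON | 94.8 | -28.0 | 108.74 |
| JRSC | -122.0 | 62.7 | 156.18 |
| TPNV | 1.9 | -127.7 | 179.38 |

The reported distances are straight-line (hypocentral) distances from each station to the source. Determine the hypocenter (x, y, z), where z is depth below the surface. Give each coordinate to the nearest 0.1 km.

(26.7, 44.4, 44.1)

Each station gives a sphere (x−x_i)² + (y−y_i)² + z² = d_i² (stations at z=0).
Subtracting the TON sphere from LON and JRSC: z² cancels, leaving linear equations in x and y:
63.4 x − 203.8 y = -7356.53
-370.2 x − 22.4 y = -10880.09
Solving: x ≈ 26.703, y ≈ 44.404 km (keep extra digits for the depth step; rounded: 26.7, 44.4).
Then from the TON sphere: z² = 64.34² − (x − 63.1)² − (y − 73.9)² with x = 26.703, y = 44.404, so z ≈ 44.101 ≈ 44.1 km.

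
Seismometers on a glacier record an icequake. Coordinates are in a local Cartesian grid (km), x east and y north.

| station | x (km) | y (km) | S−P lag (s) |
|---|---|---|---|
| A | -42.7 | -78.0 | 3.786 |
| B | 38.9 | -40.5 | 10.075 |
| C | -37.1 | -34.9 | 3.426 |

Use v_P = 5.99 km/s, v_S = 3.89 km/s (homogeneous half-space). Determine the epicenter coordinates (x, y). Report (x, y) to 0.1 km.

x ≈ -72.6 km, y ≈ -48.5 km

Distance from S−P lag: d = Δt · v_P v_S / (v_P − v_S) = Δt · (5.99·3.89)/(5.99−3.89) ≈ 11.0958·Δt.
So d_A = 42.01, d_B = 111.79, d_C = 38.01 km.
Circle about each station: (x + 42.7)² + (y + 78.0)² = 42.01²; (x − 38.9)² + (y + 40.5)² = 111.79²; (x + 37.1)² + (y + 34.9)² = 38.01².
Subtracting the A equation from the B and C equations removes the quadratic terms:
163.2 x + 75.0 y = -15485.99
11.2 x + 86.2 y = -4992.79
Solving the 2×2 system: x ≈ -72.6, y ≈ -48.5 km.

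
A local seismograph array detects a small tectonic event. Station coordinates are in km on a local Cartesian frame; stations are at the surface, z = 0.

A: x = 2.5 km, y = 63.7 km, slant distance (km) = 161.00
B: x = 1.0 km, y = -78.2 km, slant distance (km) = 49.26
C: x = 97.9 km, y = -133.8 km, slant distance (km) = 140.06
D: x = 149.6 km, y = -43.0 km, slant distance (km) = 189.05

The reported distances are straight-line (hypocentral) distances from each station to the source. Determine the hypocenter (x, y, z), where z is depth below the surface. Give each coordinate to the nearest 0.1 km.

Each station gives a sphere (x−x_i)² + (y−y_i)² + z² = d_i² (stations at z=0).
Subtracting the A sphere from B and C: z² cancels, leaving linear equations in x and y:
-3.0 x − 283.8 y = 25546.75
190.8 x − 395.0 y = 29727.11
Solving: x ≈ -29.899, y ≈ -89.701 km (keep extra digits for the depth step; rounded: -29.9, -89.7).
Then from the A sphere: z² = 161.00² − (x − 2.5)² − (y − 63.7)² with x = -29.899, y = -89.701, so z ≈ 36.598 ≈ 36.6 km.

x ≈ -29.9 km, y ≈ -89.7 km, depth ≈ 36.6 km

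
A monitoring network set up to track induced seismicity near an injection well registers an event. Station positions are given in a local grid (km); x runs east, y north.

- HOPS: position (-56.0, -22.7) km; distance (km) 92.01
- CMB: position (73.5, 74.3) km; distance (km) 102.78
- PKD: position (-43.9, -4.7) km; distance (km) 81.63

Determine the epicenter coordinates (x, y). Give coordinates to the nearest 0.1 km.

x ≈ 36.0 km, y ≈ -21.4 km

Circle about each station: (x + 56.0)² + (y + 22.7)² = 92.01²; (x − 73.5)² + (y − 74.3)² = 102.78²; (x + 43.9)² + (y + 4.7)² = 81.63².
Subtracting the HOPS equation from the CMB and PKD equations removes the quadratic terms:
259.0 x + 194.0 y = 5173.56
24.2 x + 36.0 y = 100.39
Solving the 2×2 system: x ≈ 36.0, y ≈ -21.4 km.
Check against HOPS (with the unrounded x, y): √((x + 56.0)²+(y + 22.7)²) = 92.03 ≈ 92.01 km. ✓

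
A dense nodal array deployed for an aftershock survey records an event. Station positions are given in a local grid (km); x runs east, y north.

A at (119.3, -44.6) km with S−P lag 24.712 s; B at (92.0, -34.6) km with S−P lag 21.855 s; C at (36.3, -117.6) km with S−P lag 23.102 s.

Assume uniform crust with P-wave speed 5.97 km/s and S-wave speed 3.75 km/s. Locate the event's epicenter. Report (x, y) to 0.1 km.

x ≈ -102.1 km, y ≈ 69.8 km

Distance from S−P lag: d = Δt · v_P v_S / (v_P − v_S) = Δt · (5.97·3.75)/(5.97−3.75) ≈ 10.0845·Δt.
So d_A = 249.21, d_B = 220.40, d_C = 232.97 km.
Circle about each station: (x − 119.3)² + (y + 44.6)² = 249.21²; (x − 92.0)² + (y + 34.6)² = 220.40²; (x − 36.3)² + (y + 117.6)² = 232.97².
Subtracting pairs of circle equations eliminates x²+y² and gives linear equations (the radical axes):
-54.6 x + 20.0 y = 6968.97
-166.0 x − 146.0 y = 6756.40
Solving the 2×2 system: x ≈ -102.1, y ≈ 69.8 km.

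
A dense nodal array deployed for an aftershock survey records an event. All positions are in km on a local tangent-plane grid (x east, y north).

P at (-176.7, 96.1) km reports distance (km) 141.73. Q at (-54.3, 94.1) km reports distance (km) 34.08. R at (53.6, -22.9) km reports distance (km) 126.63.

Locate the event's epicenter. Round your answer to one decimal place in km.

-38.7 km east, 63.8 km north

Circle about each station: (x + 176.7)² + (y − 96.1)² = 141.73²; (x + 54.3)² + (y − 94.1)² = 34.08²; (x − 53.6)² + (y + 22.9)² = 126.63².
Subtracting the P equation from the Q and R equations removes the quadratic terms:
244.8 x − 4.0 y = -9728.85
460.6 x − 238.0 y = -33008.49
Solving the 2×2 system: x ≈ -38.7, y ≈ 63.8 km.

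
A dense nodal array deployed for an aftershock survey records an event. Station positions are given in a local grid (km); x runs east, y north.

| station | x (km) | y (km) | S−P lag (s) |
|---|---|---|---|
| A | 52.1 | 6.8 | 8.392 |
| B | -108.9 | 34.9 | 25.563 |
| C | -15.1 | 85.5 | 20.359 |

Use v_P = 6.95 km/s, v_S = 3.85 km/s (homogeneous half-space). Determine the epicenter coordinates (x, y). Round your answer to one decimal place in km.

93.7 km east, -52.5 km north

Distance from S−P lag: d = Δt · v_P v_S / (v_P − v_S) = Δt · (6.95·3.85)/(6.95−3.85) ≈ 8.6315·Δt.
So d_A = 72.44, d_B = 220.65, d_C = 175.73 km.
Circle about each station: (x − 52.1)² + (y − 6.8)² = 72.44²; (x + 108.9)² + (y − 34.9)² = 220.65²; (x + 15.1)² + (y − 85.5)² = 175.73².
Subtracting the A equation from the B and C equations removes the quadratic terms:
-322.0 x + 56.2 y = -33122.30
-134.4 x + 157.4 y = -20855.87
Solving the 2×2 system: x ≈ 93.7, y ≈ -52.5 km.
Check against A (with the unrounded x, y): √((x − 52.1)²+(y − 6.8)²) = 72.43 ≈ 72.44 km. ✓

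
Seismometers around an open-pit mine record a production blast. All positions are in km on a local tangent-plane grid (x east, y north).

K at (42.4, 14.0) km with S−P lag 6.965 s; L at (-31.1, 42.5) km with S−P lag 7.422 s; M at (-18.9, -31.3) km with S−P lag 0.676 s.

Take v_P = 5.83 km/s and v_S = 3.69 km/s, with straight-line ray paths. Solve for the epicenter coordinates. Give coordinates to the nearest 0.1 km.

Distance from S−P lag: d = Δt · v_P v_S / (v_P − v_S) = Δt · (5.83·3.69)/(5.83−3.69) ≈ 10.0527·Δt.
So d_K = 70.02, d_L = 74.61, d_M = 6.80 km.
Circle about each station: (x − 42.4)² + (y − 14.0)² = 70.02²; (x + 31.1)² + (y − 42.5)² = 74.61²; (x + 18.9)² + (y + 31.3)² = 6.80².
Subtracting pairs of circle equations eliminates x²+y² and gives linear equations (the radical axes):
-147.0 x + 57.0 y = 115.85
-122.6 x − 90.6 y = 4199.70
Solving the 2×2 system: x ≈ -12.3, y ≈ -29.7 km.

-12.3 km east, -29.7 km north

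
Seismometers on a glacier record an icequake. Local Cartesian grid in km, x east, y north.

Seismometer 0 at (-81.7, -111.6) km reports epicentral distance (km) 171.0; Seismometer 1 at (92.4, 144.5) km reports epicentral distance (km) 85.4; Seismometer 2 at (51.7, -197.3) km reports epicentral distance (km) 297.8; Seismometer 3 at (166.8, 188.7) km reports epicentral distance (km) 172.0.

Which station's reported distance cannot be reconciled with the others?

Seismometer 0

Solve using three stations at a time. Using Seismometer 1, Seismometer 2, Seismometer 3 (subtract circle equations pairwise → linear system) gives (x, y) ≈ (20.0, 98.9).
Distances from that point to each station vs reported:
  Seismometer 0: calculated 233.8 vs reported 171.0 → residual 62.8 km
  Seismometer 1: calculated 85.6 vs reported 85.4 → residual 0.2 km
  Seismometer 2: calculated 297.8 vs reported 297.8 → residual 0.0 km
  Seismometer 3: calculated 172.1 vs reported 172.0 → residual 0.1 km
Seismometer 1, Seismometer 2, Seismometer 3 are mutually consistent (residuals ≈ 0); Seismometer 0 is off by 62.8 km.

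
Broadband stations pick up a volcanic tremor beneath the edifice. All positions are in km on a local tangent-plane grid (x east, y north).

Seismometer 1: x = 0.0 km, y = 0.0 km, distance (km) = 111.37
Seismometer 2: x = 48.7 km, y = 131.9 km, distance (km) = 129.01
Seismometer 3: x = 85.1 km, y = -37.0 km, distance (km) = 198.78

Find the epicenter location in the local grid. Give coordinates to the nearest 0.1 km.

Circle about each station: x² + y² = 111.37²; (x − 48.7)² + (y − 131.9)² = 129.01²; (x − 85.1)² + (y + 37.0)² = 198.78².
Subtracting the Seismometer 1 equation from the Seismometer 2 and Seismometer 3 equations removes the quadratic terms:
97.4 x + 263.8 y = 15529.00
170.2 x − 74.0 y = -18499.20
Solving the 2×2 system: x ≈ -71.6, y ≈ 85.3 km.
Check against Seismometer 1 (with the unrounded x, y): √(x²+y²) = 111.37 ≈ 111.37 km. ✓

-71.6 km east, 85.3 km north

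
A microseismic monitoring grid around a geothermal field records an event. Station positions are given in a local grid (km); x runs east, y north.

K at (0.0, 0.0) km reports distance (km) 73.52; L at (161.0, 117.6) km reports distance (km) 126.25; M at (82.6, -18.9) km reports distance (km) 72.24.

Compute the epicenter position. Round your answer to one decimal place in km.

x ≈ 55.6 km, y ≈ 48.1 km

Circle about each station: x² + y² = 73.52²; (x − 161.0)² + (y − 117.6)² = 126.25²; (x − 82.6)² + (y + 18.9)² = 72.24².
Subtracting pairs of circle equations eliminates x²+y² and gives linear equations (the radical axes):
322.0 x + 235.2 y = 29216.89
165.2 x − 37.8 y = 7366.54
Solving the 2×2 system: x ≈ 55.6, y ≈ 48.1 km.
Check against K (with the unrounded x, y): √(x²+y²) = 73.52 ≈ 73.52 km. ✓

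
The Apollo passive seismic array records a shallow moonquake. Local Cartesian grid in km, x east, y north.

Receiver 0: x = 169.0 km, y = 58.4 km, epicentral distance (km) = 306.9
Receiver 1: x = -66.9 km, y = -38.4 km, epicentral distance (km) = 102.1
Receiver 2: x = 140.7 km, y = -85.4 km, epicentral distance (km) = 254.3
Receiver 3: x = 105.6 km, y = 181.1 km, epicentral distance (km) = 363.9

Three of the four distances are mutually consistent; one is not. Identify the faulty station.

Receiver 2

Solve using three stations at a time. Using Receiver 0, Receiver 1, Receiver 3 (subtract circle equations pairwise → linear system) gives (x, y) ≈ (-64.7, -140.5).
Distances from that point to each station vs reported:
  Receiver 0: calculated 306.9 vs reported 306.9 → residual 0.0 km
  Receiver 1: calculated 102.1 vs reported 102.1 → residual 0.0 km
  Receiver 2: calculated 212.7 vs reported 254.3 → residual 41.6 km
  Receiver 3: calculated 363.9 vs reported 363.9 → residual 0.0 km
Receiver 0, Receiver 1, Receiver 3 are mutually consistent (residuals ≈ 0); Receiver 2 is off by 41.6 km.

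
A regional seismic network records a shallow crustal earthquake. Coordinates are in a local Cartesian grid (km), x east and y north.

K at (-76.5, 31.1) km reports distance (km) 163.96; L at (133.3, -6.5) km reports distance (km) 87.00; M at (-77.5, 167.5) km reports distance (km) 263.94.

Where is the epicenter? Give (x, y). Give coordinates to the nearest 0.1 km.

Circle about each station: (x + 76.5)² + (y − 31.1)² = 163.96²; (x − 133.3)² + (y + 6.5)² = 87.00²; (x + 77.5)² + (y − 167.5)² = 263.94².
Subtracting the K equation from the L and M equations removes the quadratic terms:
419.6 x − 75.2 y = 30305.56
-2.0 x + 272.8 y = -15538.40
Solving the 2×2 system: x ≈ 62.1, y ≈ -56.5 km.
Check against K (with the unrounded x, y): √((x + 76.5)²+(y − 31.1)²) = 163.96 ≈ 163.96 km. ✓

62.1 km east, -56.5 km north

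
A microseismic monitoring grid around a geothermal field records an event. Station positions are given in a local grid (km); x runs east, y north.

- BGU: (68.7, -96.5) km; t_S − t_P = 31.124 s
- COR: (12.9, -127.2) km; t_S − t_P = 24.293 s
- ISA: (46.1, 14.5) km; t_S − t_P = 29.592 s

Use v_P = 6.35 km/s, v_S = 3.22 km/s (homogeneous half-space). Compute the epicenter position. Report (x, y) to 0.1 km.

(-131.6, -61.6)

Distance from S−P lag: d = Δt · v_P v_S / (v_P − v_S) = Δt · (6.35·3.22)/(6.35−3.22) ≈ 6.5326·Δt.
So d_BGU = 203.32, d_COR = 158.70, d_ISA = 193.31 km.
Circle about each station: (x − 68.7)² + (y + 96.5)² = 203.32²; (x − 12.9)² + (y + 127.2)² = 158.70²; (x − 46.1)² + (y − 14.5)² = 193.31².
Subtracting the BGU equation from the COR and ISA equations removes the quadratic terms:
-111.6 x − 61.4 y = 18467.64
-45.2 x + 222.0 y = -7726.21
Solving the 2×2 system: x ≈ -131.6, y ≈ -61.6 km.
Check against BGU (with the unrounded x, y): √((x − 68.7)²+(y + 96.5)²) = 203.31 ≈ 203.32 km. ✓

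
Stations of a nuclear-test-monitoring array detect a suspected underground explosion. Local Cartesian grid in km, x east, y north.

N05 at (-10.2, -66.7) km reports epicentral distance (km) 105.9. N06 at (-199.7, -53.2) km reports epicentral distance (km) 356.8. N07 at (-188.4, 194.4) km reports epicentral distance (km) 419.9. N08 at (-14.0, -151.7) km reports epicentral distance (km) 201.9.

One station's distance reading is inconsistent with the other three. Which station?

N05

Solve using three stations at a time. Using N06, N07, N08 (subtract circle equations pairwise → linear system) gives (x, y) ≈ (157.0, -44.4).
Distances from that point to each station vs reported:
  N05: calculated 168.6 vs reported 105.9 → residual 62.7 km
  N06: calculated 356.8 vs reported 356.8 → residual 0.0 km
  N07: calculated 419.9 vs reported 419.9 → residual 0.0 km
  N08: calculated 201.9 vs reported 201.9 → residual 0.0 km
N06, N07, N08 are mutually consistent (residuals ≈ 0); N05 is off by 62.7 km.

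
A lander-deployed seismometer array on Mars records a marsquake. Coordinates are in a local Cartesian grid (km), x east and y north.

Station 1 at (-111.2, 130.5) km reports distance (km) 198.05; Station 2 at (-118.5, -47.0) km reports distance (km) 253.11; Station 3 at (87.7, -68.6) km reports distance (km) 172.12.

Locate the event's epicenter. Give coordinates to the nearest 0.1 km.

x ≈ 85.0 km, y ≈ 103.5 km

Circle about each station: (x + 111.2)² + (y − 130.5)² = 198.05²; (x + 118.5)² + (y + 47.0)² = 253.11²; (x − 87.7)² + (y + 68.6)² = 172.12².
Subtracting pairs of circle equations eliminates x²+y² and gives linear equations (the radical axes):
-14.6 x − 355.0 y = -37985.31
397.8 x − 398.2 y = -7399.93
Solving the 2×2 system: x ≈ 85.0, y ≈ 103.5 km.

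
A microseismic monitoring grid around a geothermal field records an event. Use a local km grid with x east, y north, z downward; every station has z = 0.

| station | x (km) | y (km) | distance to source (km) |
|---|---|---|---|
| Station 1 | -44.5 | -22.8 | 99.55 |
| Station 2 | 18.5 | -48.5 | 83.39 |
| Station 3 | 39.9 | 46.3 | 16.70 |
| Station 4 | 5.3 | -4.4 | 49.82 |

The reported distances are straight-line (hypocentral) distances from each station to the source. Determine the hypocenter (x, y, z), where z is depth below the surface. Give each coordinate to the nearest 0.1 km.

x ≈ 38.1 km, y ≈ 32.1 km, depth ≈ 8.6 km

Each station gives a sphere (x−x_i)² + (y−y_i)² + z² = d_i² (stations at z=0).
Subtracting the Station 1 sphere from Station 2 and Station 3: z² cancels, leaving linear equations in x and y:
126.0 x − 51.4 y = 3150.72
168.8 x + 138.2 y = 10866.92
Solving: x ≈ 38.099, y ≈ 32.097 km (keep extra digits for the depth step; rounded: 38.1, 32.1).
Then from the Station 1 sphere: z² = 99.55² − (x + 44.5)² − (y + 22.8)² with x = 38.099, y = 32.097, so z ≈ 8.598 ≈ 8.6 km.
Check against Station 4 (with the unrounded solution): distance 49.82 ≈ 49.82 km. ✓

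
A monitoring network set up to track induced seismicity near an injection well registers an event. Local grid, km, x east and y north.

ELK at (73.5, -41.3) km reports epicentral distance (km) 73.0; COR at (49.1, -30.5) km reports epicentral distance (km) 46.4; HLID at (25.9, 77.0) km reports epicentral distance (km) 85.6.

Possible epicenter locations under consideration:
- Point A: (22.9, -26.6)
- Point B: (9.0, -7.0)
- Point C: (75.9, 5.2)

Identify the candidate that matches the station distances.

For each candidate, compare |candidate − station| to the reported distance:
Point A: residuals ELK 20.3, COR 19.9, HLID 18.0 → max 20.3 km
Point B: residuals ELK 0.1, COR 0.1, HLID 0.1 → max 0.1 km
Point C: residuals ELK 26.4, COR 1.8, HLID 1.9 → max 26.4 km
Only Point B has all residuals ≈ 0.

Point B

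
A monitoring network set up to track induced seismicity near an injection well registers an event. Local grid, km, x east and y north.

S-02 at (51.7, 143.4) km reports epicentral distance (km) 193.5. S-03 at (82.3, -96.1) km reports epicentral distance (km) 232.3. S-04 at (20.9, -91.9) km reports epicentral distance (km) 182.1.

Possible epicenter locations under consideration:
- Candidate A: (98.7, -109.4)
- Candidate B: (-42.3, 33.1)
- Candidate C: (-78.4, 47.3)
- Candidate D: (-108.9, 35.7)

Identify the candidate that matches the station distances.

Candidate D

For each candidate, compare |candidate − station| to the reported distance:
Candidate A: residuals S-02 63.6, S-03 211.2, S-04 102.4 → max 211.2 km
Candidate B: residuals S-02 48.6, S-03 52.8, S-04 42.0 → max 52.8 km
Candidate C: residuals S-02 31.8, S-03 16.9, S-04 11.1 → max 31.8 km
Candidate D: residuals S-02 0.1, S-03 0.1, S-04 0.1 → max 0.1 km
Only Candidate D has all residuals ≈ 0.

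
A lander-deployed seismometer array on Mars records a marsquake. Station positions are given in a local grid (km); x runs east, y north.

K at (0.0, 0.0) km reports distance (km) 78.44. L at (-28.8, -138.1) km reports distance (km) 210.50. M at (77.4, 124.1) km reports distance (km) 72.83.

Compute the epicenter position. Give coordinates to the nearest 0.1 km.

x ≈ 56.6 km, y ≈ 54.3 km

Circle about each station: x² + y² = 78.44²; (x + 28.8)² + (y + 138.1)² = 210.50²; (x − 77.4)² + (y − 124.1)² = 72.83².
Subtracting the K equation from the L and M equations removes the quadratic terms:
-57.6 x − 276.2 y = -18256.37
154.8 x + 248.2 y = 22240.19
Solving the 2×2 system: x ≈ 56.6, y ≈ 54.3 km.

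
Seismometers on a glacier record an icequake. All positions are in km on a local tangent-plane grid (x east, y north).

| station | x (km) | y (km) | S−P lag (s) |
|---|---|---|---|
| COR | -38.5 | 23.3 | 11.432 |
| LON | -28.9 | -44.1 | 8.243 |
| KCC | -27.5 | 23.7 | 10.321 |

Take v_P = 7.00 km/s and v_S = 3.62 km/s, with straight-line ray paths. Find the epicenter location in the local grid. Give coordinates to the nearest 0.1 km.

Distance from S−P lag: d = Δt · v_P v_S / (v_P − v_S) = Δt · (7.00·3.62)/(7.00−3.62) ≈ 7.4970·Δt.
So d_COR = 85.71, d_LON = 61.80, d_KCC = 77.38 km.
Circle about each station: (x + 38.5)² + (y − 23.3)² = 85.71²; (x + 28.9)² + (y + 44.1)² = 61.80²; (x + 27.5)² + (y − 23.7)² = 77.38².
Subtracting pairs of circle equations eliminates x²+y² and gives linear equations (the radical axes):
19.2 x − 134.8 y = 4281.84
22.0 x + 0.8 y = 651.34
Solving the 2×2 system: x ≈ 30.6, y ≈ -27.4 km.

(30.6, -27.4)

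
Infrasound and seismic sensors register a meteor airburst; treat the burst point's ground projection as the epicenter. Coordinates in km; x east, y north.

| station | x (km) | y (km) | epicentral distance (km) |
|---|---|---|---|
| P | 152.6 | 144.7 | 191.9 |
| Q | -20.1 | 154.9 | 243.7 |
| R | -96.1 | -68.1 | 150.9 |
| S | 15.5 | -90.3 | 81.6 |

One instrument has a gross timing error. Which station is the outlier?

Q

Solve using three stations at a time. Using P, R, S (subtract circle equations pairwise → linear system) gives (x, y) ≈ (44.8, -14.1).
Distances from that point to each station vs reported:
  P: calculated 191.9 vs reported 191.9 → residual 0.0 km
  Q: calculated 181.1 vs reported 243.7 → residual 62.6 km
  R: calculated 150.9 vs reported 150.9 → residual 0.0 km
  S: calculated 81.6 vs reported 81.6 → residual 0.0 km
P, R, S are mutually consistent (residuals ≈ 0); Q is off by 62.6 km.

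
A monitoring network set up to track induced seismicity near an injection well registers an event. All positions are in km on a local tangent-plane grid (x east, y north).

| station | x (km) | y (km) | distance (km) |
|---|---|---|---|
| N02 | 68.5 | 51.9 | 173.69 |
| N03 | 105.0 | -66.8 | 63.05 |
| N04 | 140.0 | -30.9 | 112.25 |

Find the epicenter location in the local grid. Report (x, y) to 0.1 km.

(74.0, -121.7)

Circle about each station: (x − 68.5)² + (y − 51.9)² = 173.69²; (x − 105.0)² + (y + 66.8)² = 63.05²; (x − 140.0)² + (y + 30.9)² = 112.25².
Subtracting pairs of circle equations eliminates x²+y² and gives linear equations (the radical axes):
73.0 x − 237.4 y = 34294.29
143.0 x − 165.6 y = 30737.10
Solving the 2×2 system: x ≈ 74.0, y ≈ -121.7 km.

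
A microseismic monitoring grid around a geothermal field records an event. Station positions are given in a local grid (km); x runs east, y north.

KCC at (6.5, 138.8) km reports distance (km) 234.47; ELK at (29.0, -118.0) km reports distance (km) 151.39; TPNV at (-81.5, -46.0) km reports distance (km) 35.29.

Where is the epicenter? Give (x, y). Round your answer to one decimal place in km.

(-112.2, -63.4)

Circle about each station: (x − 6.5)² + (y − 138.8)² = 234.47²; (x − 29.0)² + (y + 118.0)² = 151.39²; (x + 81.5)² + (y + 46.0)² = 35.29².
Subtracting the KCC equation from the ELK and TPNV equations removes the quadratic terms:
45.0 x − 513.6 y = 27514.56
-176.0 x − 369.6 y = 43181.36
Solving the 2×2 system: x ≈ -112.2, y ≈ -63.4 km.
Check against KCC (with the unrounded x, y): √((x − 6.5)²+(y − 138.8)²) = 234.47 ≈ 234.47 km. ✓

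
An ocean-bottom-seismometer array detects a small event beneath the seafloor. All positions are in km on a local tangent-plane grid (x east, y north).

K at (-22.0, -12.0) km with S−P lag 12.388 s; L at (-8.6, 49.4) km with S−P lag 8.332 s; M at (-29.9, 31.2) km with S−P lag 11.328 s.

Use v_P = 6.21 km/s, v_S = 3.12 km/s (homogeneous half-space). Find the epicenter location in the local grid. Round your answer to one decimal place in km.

(41.1, 33.3)

Distance from S−P lag: d = Δt · v_P v_S / (v_P − v_S) = Δt · (6.21·3.12)/(6.21−3.12) ≈ 6.2703·Δt.
So d_K = 77.68, d_L = 52.24, d_M = 71.03 km.
Circle about each station: (x + 22.0)² + (y + 12.0)² = 77.68²; (x + 8.6)² + (y − 49.4)² = 52.24²; (x + 29.9)² + (y − 31.2)² = 71.03².
Subtracting the K equation from the L and M equations removes the quadratic terms:
26.8 x + 122.8 y = 5191.48
-15.8 x + 86.4 y = 2228.37
Solving the 2×2 system: x ≈ 41.1, y ≈ 33.3 km.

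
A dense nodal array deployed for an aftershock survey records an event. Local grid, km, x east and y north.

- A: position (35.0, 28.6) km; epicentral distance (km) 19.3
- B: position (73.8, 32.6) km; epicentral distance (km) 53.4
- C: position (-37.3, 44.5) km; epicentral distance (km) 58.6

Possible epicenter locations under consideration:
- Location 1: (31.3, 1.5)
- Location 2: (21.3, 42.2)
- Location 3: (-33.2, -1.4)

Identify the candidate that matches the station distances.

Location 2

For each candidate, compare |candidate − station| to the reported distance:
Location 1: residuals A 8.1, B 0.7, C 22.4 → max 22.4 km
Location 2: residuals A 0.0, B 0.0, C 0.0 → max 0.0 km
Location 3: residuals A 55.2, B 58.9, C 12.5 → max 58.9 km
Only Location 2 has all residuals ≈ 0.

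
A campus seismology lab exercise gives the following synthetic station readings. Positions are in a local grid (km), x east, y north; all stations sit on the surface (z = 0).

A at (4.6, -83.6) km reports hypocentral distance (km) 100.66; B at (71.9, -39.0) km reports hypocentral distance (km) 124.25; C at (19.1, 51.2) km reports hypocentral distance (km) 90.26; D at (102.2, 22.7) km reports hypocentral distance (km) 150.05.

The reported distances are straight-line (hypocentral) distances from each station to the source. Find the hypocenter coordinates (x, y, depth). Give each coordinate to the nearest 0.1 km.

x ≈ -39.6 km, y ≈ -3.3 km, depth ≈ 41.6 km

Each station gives a sphere (x−x_i)² + (y−y_i)² + z² = d_i² (stations at z=0).
Subtracting the A sphere from B and C: z² cancels, leaving linear equations in x and y:
134.6 x + 89.2 y = -5625.14
29.0 x + 269.6 y = -2038.30
Solving: x ≈ -39.604, y ≈ -3.300 km (keep extra digits for the depth step; rounded: -39.6, -3.3).
Then from the A sphere: z² = 100.66² − (x − 4.6)² − (y + 83.6)² with x = -39.604, y = -3.300, so z ≈ 41.597 ≈ 41.6 km.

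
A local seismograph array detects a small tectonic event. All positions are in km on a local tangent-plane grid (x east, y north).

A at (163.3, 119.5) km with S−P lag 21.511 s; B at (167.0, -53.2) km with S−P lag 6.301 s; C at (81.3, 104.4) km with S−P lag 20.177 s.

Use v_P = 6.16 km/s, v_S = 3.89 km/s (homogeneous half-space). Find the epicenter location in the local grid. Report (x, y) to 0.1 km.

124.3 km east, -104.2 km north

Distance from S−P lag: d = Δt · v_P v_S / (v_P − v_S) = Δt · (6.16·3.89)/(6.16−3.89) ≈ 10.5561·Δt.
So d_A = 227.07, d_B = 66.51, d_C = 212.99 km.
Circle about each station: (x − 163.3)² + (y − 119.5)² = 227.07²; (x − 167.0)² + (y + 53.2)² = 66.51²; (x − 81.3)² + (y − 104.4)² = 212.99².
Subtracting the A equation from the B and C equations removes the quadratic terms:
7.4 x − 345.4 y = 36909.30
-164.0 x − 30.2 y = -17242.05
Solving the 2×2 system: x ≈ 124.3, y ≈ -104.2 km.
Check against A (with the unrounded x, y): √((x − 163.3)²+(y − 119.5)²) = 227.07 ≈ 227.07 km. ✓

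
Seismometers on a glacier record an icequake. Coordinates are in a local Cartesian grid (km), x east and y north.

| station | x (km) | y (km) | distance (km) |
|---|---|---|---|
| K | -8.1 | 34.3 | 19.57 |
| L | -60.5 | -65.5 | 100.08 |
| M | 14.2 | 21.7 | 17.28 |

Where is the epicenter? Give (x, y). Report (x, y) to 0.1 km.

x ≈ -2.0 km, y ≈ 15.7 km

Circle about each station: (x + 8.1)² + (y − 34.3)² = 19.57²; (x + 60.5)² + (y + 65.5)² = 100.08²; (x − 14.2)² + (y − 21.7)² = 17.28².
Subtracting the K equation from the L and M equations removes the quadratic terms:
-104.8 x − 199.6 y = -2924.62
44.6 x − 25.2 y = -485.18
Solving the 2×2 system: x ≈ -2.0, y ≈ 15.7 km.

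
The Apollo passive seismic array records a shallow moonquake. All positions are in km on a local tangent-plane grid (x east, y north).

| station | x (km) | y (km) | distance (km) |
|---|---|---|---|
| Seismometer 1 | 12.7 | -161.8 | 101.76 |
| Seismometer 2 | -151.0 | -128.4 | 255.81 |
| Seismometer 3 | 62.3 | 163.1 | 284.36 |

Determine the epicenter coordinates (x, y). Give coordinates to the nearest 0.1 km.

Circle about each station: (x − 12.7)² + (y + 161.8)² = 101.76²; (x + 151.0)² + (y + 128.4)² = 255.81²; (x − 62.3)² + (y − 163.1)² = 284.36².
Subtracting the Seismometer 1 equation from the Seismometer 2 and Seismometer 3 equations removes the quadratic terms:
-327.4 x + 66.8 y = -42136.63
99.2 x + 649.8 y = -66363.14
Solving the 2×2 system: x ≈ 104.6, y ≈ -118.1 km.
Check against Seismometer 1 (with the unrounded x, y): √((x − 12.7)²+(y + 161.8)²) = 101.77 ≈ 101.76 km. ✓

x ≈ 104.6 km, y ≈ -118.1 km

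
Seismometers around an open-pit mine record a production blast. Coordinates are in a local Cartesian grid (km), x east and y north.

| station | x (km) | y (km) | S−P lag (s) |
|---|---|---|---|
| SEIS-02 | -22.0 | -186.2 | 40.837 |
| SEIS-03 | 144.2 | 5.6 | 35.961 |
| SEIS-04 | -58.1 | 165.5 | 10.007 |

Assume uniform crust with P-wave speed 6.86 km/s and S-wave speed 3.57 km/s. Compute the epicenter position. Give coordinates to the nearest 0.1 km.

x ≈ -103.7 km, y ≈ 106.6 km

Distance from S−P lag: d = Δt · v_P v_S / (v_P − v_S) = Δt · (6.86·3.57)/(6.86−3.57) ≈ 7.4438·Δt.
So d_SEIS-02 = 303.98, d_SEIS-03 = 267.69, d_SEIS-04 = 74.49 km.
Circle about each station: (x + 22.0)² + (y + 186.2)² = 303.98²; (x − 144.2)² + (y − 5.6)² = 267.69²; (x + 58.1)² + (y − 165.5)² = 74.49².
Subtracting pairs of circle equations eliminates x²+y² and gives linear equations (the radical axes):
332.4 x + 383.6 y = 6416.46
-72.2 x + 703.4 y = 82466.50
Solving the 2×2 system: x ≈ -103.7, y ≈ 106.6 km.
Check against SEIS-02 (with the unrounded x, y): √((x + 22.0)²+(y + 186.2)²) = 303.98 ≈ 303.98 km. ✓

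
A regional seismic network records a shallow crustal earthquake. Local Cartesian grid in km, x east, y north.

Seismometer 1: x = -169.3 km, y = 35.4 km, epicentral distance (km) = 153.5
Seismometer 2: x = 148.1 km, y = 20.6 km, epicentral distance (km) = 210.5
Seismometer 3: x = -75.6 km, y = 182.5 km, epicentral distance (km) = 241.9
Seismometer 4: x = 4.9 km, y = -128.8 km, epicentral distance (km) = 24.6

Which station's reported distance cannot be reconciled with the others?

Seismometer 4

Solve using three stations at a time. Using Seismometer 1, Seismometer 2, Seismometer 3 (subtract circle equations pairwise → linear system) gives (x, y) ≈ (-47.3, -57.7).
Distances from that point to each station vs reported:
  Seismometer 1: calculated 153.5 vs reported 153.5 → residual 0.0 km
  Seismometer 2: calculated 210.5 vs reported 210.5 → residual 0.0 km
  Seismometer 3: calculated 241.9 vs reported 241.9 → residual 0.0 km
  Seismometer 4: calculated 88.2 vs reported 24.6 → residual 63.6 km
Seismometer 1, Seismometer 2, Seismometer 3 are mutually consistent (residuals ≈ 0); Seismometer 4 is off by 63.6 km.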